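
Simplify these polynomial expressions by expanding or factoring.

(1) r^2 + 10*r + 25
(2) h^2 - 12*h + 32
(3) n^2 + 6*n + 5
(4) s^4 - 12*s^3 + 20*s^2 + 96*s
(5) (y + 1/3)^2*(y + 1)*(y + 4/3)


(1) = (r + 5)^2
(2) = (h - 8)*(h - 4)
(3) = (n + 1)*(n + 5)
(4) = s*(s - 8)*(s - 6)*(s + 2)
(5) = y^4 + 3*y^3 + 3*y^2 + 31*y/27 + 4/27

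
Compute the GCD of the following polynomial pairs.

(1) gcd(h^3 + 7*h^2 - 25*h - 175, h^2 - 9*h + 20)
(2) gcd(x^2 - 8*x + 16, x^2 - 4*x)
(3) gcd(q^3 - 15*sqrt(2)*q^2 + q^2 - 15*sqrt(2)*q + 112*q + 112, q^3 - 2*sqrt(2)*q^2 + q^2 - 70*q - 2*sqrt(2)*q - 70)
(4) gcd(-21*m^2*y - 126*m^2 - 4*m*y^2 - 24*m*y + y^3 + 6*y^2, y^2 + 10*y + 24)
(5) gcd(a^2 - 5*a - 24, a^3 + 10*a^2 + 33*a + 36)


(1) = gcd((h - 5)*(h + 5)*(h + 7), (h - 5)*(h - 4)) = h - 5
(2) = x - 4
(3) = q^2 + q*(1 - 7*sqrt(2)) - 7*sqrt(2)
(4) = gcd((-7*m + y)*(3*m + y)*(y + 6), (y + 4)*(y + 6)) = y + 6
(5) = gcd((a - 8)*(a + 3), (a + 3)^2*(a + 4)) = a + 3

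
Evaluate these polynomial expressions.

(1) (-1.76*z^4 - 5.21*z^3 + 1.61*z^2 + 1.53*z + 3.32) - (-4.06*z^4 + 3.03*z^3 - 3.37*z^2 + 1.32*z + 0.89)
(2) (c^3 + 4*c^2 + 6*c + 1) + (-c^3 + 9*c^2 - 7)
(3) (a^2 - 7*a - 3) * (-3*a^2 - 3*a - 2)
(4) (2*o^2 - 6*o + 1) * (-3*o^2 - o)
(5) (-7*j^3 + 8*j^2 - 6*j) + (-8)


(1) = 2.3*z^4 - 8.24*z^3 + 4.98*z^2 + 0.21*z + 2.43
(2) = 13*c^2 + 6*c - 6
(3) = -3*a^4 + 18*a^3 + 28*a^2 + 23*a + 6
(4) = -6*o^4 + 16*o^3 + 3*o^2 - o
(5) = -7*j^3 + 8*j^2 - 6*j - 8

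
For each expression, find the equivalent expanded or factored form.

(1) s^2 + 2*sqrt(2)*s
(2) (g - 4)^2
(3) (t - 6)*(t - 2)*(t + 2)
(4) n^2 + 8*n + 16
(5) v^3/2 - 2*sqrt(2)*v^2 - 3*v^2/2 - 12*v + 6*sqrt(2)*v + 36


(1) = s*(s + 2*sqrt(2))
(2) = g^2 - 8*g + 16
(3) = t^3 - 6*t^2 - 4*t + 24
(4) = (n + 4)^2
(5) = (v/2 + sqrt(2))*(v - 3)*(v - 6*sqrt(2))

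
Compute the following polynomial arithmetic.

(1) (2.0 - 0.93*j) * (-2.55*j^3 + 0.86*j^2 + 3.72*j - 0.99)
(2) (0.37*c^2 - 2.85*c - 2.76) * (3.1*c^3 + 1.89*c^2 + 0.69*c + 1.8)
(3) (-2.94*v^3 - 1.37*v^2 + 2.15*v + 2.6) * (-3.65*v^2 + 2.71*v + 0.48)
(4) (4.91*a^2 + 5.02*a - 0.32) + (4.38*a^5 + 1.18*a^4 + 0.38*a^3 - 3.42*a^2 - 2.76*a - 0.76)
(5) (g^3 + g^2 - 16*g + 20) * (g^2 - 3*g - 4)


(1) = 2.3715*j^4 - 5.8998*j^3 - 1.7396*j^2 + 8.3607*j - 1.98
(2) = 1.147*c^5 - 8.1357*c^4 - 13.6872*c^3 - 6.5169*c^2 - 7.0344*c - 4.968
(3) = 10.731*v^5 - 2.9669*v^4 - 12.9714*v^3 - 4.3211*v^2 + 8.078*v + 1.248
(4) = 4.38*a^5 + 1.18*a^4 + 0.38*a^3 + 1.49*a^2 + 2.26*a - 1.08
(5) = g^5 - 2*g^4 - 23*g^3 + 64*g^2 + 4*g - 80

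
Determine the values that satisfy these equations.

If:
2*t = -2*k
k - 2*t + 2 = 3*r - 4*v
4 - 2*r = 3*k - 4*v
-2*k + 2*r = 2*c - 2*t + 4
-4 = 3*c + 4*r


Then:
c = -20/9
k = 4/9
r = 2/3
t = -4/9
v = -1/3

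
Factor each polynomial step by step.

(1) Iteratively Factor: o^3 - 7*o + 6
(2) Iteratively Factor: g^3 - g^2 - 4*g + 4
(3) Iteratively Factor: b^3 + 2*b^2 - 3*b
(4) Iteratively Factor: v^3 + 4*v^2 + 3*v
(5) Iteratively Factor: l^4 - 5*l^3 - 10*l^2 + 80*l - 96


(1) = (o - 2)*(o^2 + 2*o - 3) = (o - 2)*(o - 1)*(o + 3)
(2) = (g - 1)*(g^2 - 4) = (g - 1)*(g + 2)*(g - 2)
(3) = (b)*(b^2 + 2*b - 3) = b*(b - 1)*(b + 3)
(4) = (v + 3)*(v^2 + v) = v*(v + 3)*(v + 1)
(5) = (l - 2)*(l^3 - 3*l^2 - 16*l + 48) = (l - 2)*(l + 4)*(l^2 - 7*l + 12) = (l - 4)*(l - 2)*(l + 4)*(l - 3)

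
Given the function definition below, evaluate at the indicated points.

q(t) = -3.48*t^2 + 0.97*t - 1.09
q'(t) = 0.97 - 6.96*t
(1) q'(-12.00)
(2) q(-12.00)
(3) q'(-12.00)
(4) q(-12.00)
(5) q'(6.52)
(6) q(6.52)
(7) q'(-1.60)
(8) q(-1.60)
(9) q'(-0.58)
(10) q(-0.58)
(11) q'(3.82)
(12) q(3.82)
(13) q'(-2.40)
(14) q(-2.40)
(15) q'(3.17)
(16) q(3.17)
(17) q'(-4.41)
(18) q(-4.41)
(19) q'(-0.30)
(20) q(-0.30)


(1) = 84.49
(2) = -513.85
(3) = 84.49
(4) = -513.85
(5) = -44.41
(6) = -142.70
(7) = 12.11
(8) = -11.55
(9) = 5.01
(10) = -2.82
(11) = -25.62
(12) = -48.17
(13) = 17.67
(14) = -23.46
(15) = -21.09
(16) = -32.99
(17) = 31.66
(18) = -73.05
(19) = 3.06
(20) = -1.69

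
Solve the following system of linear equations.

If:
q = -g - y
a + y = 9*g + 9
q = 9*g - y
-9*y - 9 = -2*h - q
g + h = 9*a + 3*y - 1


Then:
a = 47/22
g = 0
h = 427/11
q = -151/22
y = 151/22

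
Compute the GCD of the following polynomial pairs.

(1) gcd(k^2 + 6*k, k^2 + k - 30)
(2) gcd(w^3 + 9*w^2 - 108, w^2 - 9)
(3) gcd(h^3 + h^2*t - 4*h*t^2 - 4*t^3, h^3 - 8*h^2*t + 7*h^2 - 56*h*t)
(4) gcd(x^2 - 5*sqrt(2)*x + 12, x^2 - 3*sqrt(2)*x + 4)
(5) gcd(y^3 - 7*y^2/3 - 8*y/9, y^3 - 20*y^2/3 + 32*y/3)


(1) = k + 6
(2) = w - 3
(3) = 1
(4) = x - 2*sqrt(2)
(5) = y^2 - 8*y/3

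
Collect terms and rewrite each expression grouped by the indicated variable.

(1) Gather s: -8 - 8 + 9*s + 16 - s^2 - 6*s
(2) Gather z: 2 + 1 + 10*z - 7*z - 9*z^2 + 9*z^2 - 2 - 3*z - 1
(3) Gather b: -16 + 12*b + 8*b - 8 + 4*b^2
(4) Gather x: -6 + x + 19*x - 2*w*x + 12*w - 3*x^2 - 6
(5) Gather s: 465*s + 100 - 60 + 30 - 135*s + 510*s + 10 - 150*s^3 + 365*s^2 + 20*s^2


(1) = -s^2 + 3*s
(2) = 0
(3) = 4*b^2 + 20*b - 24
(4) = 12*w - 3*x^2 + x*(20 - 2*w) - 12
(5) = -150*s^3 + 385*s^2 + 840*s + 80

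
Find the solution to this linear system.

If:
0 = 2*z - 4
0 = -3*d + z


Then:
d = 2/3
z = 2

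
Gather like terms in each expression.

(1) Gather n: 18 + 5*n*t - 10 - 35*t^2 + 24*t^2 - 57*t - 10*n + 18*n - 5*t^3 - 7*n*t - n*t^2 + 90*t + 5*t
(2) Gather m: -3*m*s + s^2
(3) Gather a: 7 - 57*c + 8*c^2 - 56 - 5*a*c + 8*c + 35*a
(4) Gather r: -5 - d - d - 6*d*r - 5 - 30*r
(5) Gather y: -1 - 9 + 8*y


(1) = n*(-t^2 - 2*t + 8) - 5*t^3 - 11*t^2 + 38*t + 8
(2) = -3*m*s + s^2
(3) = a*(35 - 5*c) + 8*c^2 - 49*c - 49
(4) = -2*d + r*(-6*d - 30) - 10
(5) = 8*y - 10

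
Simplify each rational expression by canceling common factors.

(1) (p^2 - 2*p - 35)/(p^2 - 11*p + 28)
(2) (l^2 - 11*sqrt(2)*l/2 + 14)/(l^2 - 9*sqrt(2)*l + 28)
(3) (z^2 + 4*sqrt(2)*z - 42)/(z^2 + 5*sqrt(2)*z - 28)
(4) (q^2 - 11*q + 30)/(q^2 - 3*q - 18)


(1) = (p + 5)/(p - 4)
(2) = (2*l - 7*sqrt(2))/(2*l - 14*sqrt(2))
(3) = (z - 3*sqrt(2))/(z - 2*sqrt(2))
(4) = (q - 5)/(q + 3)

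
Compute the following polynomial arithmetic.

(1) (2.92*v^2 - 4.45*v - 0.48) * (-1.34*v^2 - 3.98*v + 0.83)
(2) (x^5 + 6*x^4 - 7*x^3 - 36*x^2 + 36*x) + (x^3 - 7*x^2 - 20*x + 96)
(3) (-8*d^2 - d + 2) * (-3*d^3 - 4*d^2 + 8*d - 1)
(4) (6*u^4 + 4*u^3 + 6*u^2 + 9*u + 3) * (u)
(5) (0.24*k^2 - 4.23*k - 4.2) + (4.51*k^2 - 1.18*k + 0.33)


(1) = -3.9128*v^4 - 5.6586*v^3 + 20.7778*v^2 - 1.7831*v - 0.3984
(2) = x^5 + 6*x^4 - 6*x^3 - 43*x^2 + 16*x + 96
(3) = 24*d^5 + 35*d^4 - 66*d^3 - 8*d^2 + 17*d - 2
(4) = 6*u^5 + 4*u^4 + 6*u^3 + 9*u^2 + 3*u
(5) = 4.75*k^2 - 5.41*k - 3.87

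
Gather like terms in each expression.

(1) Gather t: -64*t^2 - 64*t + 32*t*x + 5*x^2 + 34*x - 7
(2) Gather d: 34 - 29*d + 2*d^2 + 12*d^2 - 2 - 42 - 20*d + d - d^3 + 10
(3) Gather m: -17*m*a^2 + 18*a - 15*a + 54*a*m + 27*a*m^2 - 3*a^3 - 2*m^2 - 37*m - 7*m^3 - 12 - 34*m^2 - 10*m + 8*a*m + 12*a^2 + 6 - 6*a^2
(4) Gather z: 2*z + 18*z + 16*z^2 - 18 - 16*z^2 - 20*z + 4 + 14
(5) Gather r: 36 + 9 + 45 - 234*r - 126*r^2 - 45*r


(1) = -64*t^2 + t*(32*x - 64) + 5*x^2 + 34*x - 7
(2) = -d^3 + 14*d^2 - 48*d
(3) = -3*a^3 + 6*a^2 + 3*a - 7*m^3 + m^2*(27*a - 36) + m*(-17*a^2 + 62*a - 47) - 6
(4) = 0
(5) = -126*r^2 - 279*r + 90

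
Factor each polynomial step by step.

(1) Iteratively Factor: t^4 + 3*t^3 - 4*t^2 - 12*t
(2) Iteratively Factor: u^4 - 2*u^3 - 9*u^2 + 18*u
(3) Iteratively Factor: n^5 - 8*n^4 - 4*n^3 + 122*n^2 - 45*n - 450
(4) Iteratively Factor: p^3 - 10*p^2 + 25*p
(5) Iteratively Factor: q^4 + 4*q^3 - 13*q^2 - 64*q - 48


(1) = (t)*(t^3 + 3*t^2 - 4*t - 12) = t*(t + 2)*(t^2 + t - 6) = t*(t + 2)*(t + 3)*(t - 2)
(2) = (u - 2)*(u^3 - 9*u) = (u - 3)*(u - 2)*(u^2 + 3*u) = u*(u - 3)*(u - 2)*(u + 3)
(3) = (n + 2)*(n^4 - 10*n^3 + 16*n^2 + 90*n - 225) = (n - 3)*(n + 2)*(n^3 - 7*n^2 - 5*n + 75) = (n - 5)*(n - 3)*(n + 2)*(n^2 - 2*n - 15) = (n - 5)*(n - 3)*(n + 2)*(n + 3)*(n - 5)
(4) = (p - 5)*(p^2 - 5*p) = p*(p - 5)*(p - 5)
(5) = (q + 4)*(q^3 - 13*q - 12) = (q + 3)*(q + 4)*(q^2 - 3*q - 4) = (q - 4)*(q + 3)*(q + 4)*(q + 1)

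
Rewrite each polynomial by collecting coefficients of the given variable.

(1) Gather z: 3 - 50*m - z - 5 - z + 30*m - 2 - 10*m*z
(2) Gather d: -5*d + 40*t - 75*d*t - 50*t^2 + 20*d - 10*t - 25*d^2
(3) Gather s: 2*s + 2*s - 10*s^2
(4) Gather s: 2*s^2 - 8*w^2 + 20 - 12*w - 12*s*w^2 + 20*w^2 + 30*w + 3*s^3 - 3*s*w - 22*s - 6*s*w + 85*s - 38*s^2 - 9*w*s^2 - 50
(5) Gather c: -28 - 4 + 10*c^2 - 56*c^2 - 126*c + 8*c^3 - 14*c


(1) = -20*m + z*(-10*m - 2) - 4
(2) = -25*d^2 + d*(15 - 75*t) - 50*t^2 + 30*t
(3) = -10*s^2 + 4*s
(4) = 3*s^3 + s^2*(-9*w - 36) + s*(-12*w^2 - 9*w + 63) + 12*w^2 + 18*w - 30
(5) = 8*c^3 - 46*c^2 - 140*c - 32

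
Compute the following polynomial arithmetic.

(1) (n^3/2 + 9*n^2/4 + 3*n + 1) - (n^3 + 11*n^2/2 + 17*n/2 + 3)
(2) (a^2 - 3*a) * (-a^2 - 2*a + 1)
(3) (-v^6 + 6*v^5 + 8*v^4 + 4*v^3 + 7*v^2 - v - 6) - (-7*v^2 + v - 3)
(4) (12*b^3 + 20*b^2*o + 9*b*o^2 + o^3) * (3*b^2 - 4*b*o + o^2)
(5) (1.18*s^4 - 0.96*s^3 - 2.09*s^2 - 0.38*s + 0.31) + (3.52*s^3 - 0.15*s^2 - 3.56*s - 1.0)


(1) = -n^3/2 - 13*n^2/4 - 11*n/2 - 2
(2) = -a^4 + a^3 + 7*a^2 - 3*a
(3) = -v^6 + 6*v^5 + 8*v^4 + 4*v^3 + 14*v^2 - 2*v - 3
(4) = 36*b^5 + 12*b^4*o - 41*b^3*o^2 - 13*b^2*o^3 + 5*b*o^4 + o^5
(5) = 1.18*s^4 + 2.56*s^3 - 2.24*s^2 - 3.94*s - 0.69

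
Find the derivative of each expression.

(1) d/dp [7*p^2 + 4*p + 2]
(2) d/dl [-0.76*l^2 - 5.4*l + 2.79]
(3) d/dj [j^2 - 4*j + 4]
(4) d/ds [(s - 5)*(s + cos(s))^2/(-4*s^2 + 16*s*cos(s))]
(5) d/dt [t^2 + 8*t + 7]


(1) = 14*p + 4
(2) = -1.52*l - 5.4
(3) = 2*j - 4
(4) = (s + cos(s))*(s*(s - 4*cos(s))*(-s + (2*s - 10)*(sin(s) - 1) - cos(s)) + (s + cos(s))*(2*s - 10)*(2*s*sin(s) + s - 2*cos(s)))/(4*s^2*(s - 4*cos(s))^2)
(5) = 2*t + 8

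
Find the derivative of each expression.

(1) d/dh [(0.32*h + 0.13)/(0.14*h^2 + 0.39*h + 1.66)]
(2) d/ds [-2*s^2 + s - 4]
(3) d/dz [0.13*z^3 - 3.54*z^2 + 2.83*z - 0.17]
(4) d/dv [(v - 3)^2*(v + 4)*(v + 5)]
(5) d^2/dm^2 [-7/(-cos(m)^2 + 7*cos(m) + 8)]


(1) = (-0.0448*h^2 - 0.0364*h + 0.4805)/(0.0196*h^4 + 0.1092*h^3 + 0.6169*h^2 + 1.2948*h + 2.7556)
(2) = 1 - 4*s
(3) = 0.39*z^2 - 7.08*z + 2.83
(4) = 4*v^3 + 9*v^2 - 50*v - 39
(5) = 7*(4*sin(m)^4 - 83*sin(m)^2 - 119*cos(m)/4 - 21*cos(3*m)/4 - 35)/(sin(m)^2 + 7*cos(m) + 7)^3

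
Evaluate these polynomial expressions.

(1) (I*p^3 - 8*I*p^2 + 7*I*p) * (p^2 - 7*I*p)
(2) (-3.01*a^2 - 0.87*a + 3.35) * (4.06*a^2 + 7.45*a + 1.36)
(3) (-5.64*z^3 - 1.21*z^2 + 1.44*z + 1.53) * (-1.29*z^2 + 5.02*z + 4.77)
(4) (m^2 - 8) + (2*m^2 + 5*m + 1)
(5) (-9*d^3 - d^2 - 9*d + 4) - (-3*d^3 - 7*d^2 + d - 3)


(1) = I*p^5 + 7*p^4 - 8*I*p^4 - 56*p^3 + 7*I*p^3 + 49*p^2
(2) = -12.2206*a^4 - 25.9567*a^3 + 3.0259*a^2 + 23.7743*a + 4.556
(3) = 7.2756*z^5 - 26.7519*z^4 - 34.8346*z^3 - 0.5166*z^2 + 14.5494*z + 7.2981
(4) = 3*m^2 + 5*m - 7
(5) = -6*d^3 + 6*d^2 - 10*d + 7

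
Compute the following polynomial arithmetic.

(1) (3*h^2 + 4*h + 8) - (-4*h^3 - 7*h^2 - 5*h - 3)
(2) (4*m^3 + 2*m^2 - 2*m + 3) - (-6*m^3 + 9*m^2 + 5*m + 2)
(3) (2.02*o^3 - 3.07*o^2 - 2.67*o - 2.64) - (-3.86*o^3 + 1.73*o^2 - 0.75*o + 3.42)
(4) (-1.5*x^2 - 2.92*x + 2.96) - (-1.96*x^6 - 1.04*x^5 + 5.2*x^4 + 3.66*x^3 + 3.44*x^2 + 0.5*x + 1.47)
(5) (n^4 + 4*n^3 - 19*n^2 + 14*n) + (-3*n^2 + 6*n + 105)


(1) = 4*h^3 + 10*h^2 + 9*h + 11
(2) = 10*m^3 - 7*m^2 - 7*m + 1
(3) = 5.88*o^3 - 4.8*o^2 - 1.92*o - 6.06
(4) = 1.96*x^6 + 1.04*x^5 - 5.2*x^4 - 3.66*x^3 - 4.94*x^2 - 3.42*x + 1.49
(5) = n^4 + 4*n^3 - 22*n^2 + 20*n + 105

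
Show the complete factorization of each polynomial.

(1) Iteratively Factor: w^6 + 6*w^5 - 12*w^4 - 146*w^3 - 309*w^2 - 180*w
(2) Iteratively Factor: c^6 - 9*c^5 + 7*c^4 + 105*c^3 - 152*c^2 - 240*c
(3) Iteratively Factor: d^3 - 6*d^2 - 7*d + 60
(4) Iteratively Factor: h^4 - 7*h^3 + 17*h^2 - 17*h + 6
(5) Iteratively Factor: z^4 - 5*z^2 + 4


(1) = (w - 5)*(w^5 + 11*w^4 + 43*w^3 + 69*w^2 + 36*w) = (w - 5)*(w + 4)*(w^4 + 7*w^3 + 15*w^2 + 9*w) = (w - 5)*(w + 1)*(w + 4)*(w^3 + 6*w^2 + 9*w) = (w - 5)*(w + 1)*(w + 3)*(w + 4)*(w^2 + 3*w) = w*(w - 5)*(w + 1)*(w + 3)*(w + 4)*(w + 3)
(2) = (c)*(c^5 - 9*c^4 + 7*c^3 + 105*c^2 - 152*c - 240) = c*(c - 4)*(c^4 - 5*c^3 - 13*c^2 + 53*c + 60) = c*(c - 4)*(c + 3)*(c^3 - 8*c^2 + 11*c + 20) = c*(c - 5)*(c - 4)*(c + 3)*(c^2 - 3*c - 4) = c*(c - 5)*(c - 4)^2*(c + 3)*(c + 1)
(3) = (d - 4)*(d^2 - 2*d - 15) = (d - 5)*(d - 4)*(d + 3)
(4) = (h - 1)*(h^3 - 6*h^2 + 11*h - 6) = (h - 1)^2*(h^2 - 5*h + 6) = (h - 2)*(h - 1)^2*(h - 3)
(5) = (z - 2)*(z^3 + 2*z^2 - z - 2) = (z - 2)*(z + 2)*(z^2 - 1) = (z - 2)*(z - 1)*(z + 2)*(z + 1)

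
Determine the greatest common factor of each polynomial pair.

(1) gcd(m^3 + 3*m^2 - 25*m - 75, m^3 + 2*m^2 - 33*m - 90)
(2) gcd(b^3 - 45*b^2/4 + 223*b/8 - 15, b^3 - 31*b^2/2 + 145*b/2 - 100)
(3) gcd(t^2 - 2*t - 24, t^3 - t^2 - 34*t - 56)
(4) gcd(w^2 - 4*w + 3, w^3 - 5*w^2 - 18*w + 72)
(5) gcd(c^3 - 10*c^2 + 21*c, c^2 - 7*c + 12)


(1) = gcd((m - 5)*(m + 3)*(m + 5), (m - 6)*(m + 3)*(m + 5)) = m^2 + 8*m + 15
(2) = gcd((b - 8)*(b - 5/2)*(b - 3/4), (b - 8)*(b - 5)*(b - 5/2)) = b^2 - 21*b/2 + 20
(3) = t + 4
(4) = w - 3
(5) = gcd(c*(c - 7)*(c - 3), (c - 4)*(c - 3)) = c - 3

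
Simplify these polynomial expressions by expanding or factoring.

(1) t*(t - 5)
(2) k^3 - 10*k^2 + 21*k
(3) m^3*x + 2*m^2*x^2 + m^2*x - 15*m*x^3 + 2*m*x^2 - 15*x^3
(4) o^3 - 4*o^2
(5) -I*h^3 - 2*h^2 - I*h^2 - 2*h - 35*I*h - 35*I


(1) = t^2 - 5*t
(2) = k*(k - 7)*(k - 3)
(3) = (m - 3*x)*(m + 5*x)*(m*x + x)
(4) = o^2*(o - 4)
(5) = (h - 7*I)*(h + 5*I)*(-I*h - I)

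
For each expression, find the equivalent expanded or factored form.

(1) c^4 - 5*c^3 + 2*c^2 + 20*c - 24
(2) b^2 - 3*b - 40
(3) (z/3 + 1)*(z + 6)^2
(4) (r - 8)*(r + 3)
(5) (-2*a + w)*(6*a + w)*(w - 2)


(1) = (c - 3)*(c - 2)^2*(c + 2)
(2) = (b - 8)*(b + 5)
(3) = z^3/3 + 5*z^2 + 24*z + 36
(4) = r^2 - 5*r - 24
(5) = -12*a^2*w + 24*a^2 + 4*a*w^2 - 8*a*w + w^3 - 2*w^2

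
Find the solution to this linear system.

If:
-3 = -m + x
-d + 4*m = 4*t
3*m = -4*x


Then:
d = 48/7 - 4*t
m = 12/7
x = -9/7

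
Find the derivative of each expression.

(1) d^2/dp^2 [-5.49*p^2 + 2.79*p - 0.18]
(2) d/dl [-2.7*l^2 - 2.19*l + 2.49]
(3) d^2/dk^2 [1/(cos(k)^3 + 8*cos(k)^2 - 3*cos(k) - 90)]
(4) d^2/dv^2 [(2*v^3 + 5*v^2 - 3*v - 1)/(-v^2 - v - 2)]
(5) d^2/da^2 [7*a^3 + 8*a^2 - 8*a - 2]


(1) = -10.9800000000000
(2) = -5.4*l - 2.19
(3) = (9*sin(k)^6 - 88*sin(k)^4*cos(k) - 265*sin(k)^4 + 3026*sin(k)^2 + 329*cos(k)/2 - 393*cos(3*k)/2 - 1312)/((cos(k) - 3)^3*(cos(k) + 5)^3*(cos(k) + 6)^3)
(4) = 2*(10*v^3 + 21*v^2 - 39*v - 27)/(v^6 + 3*v^5 + 9*v^4 + 13*v^3 + 18*v^2 + 12*v + 8)
(5) = 42*a + 16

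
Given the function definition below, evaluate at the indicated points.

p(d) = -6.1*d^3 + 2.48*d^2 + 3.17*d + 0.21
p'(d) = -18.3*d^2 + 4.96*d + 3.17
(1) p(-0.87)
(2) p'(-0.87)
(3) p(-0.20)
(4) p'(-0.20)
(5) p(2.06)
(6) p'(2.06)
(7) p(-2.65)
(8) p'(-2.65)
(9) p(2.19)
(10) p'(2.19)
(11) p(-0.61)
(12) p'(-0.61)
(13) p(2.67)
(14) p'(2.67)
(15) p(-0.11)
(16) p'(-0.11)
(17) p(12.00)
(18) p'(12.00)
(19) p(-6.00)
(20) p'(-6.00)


(1) = 3.35
(2) = -15.00
(3) = -0.28
(4) = 1.45
(5) = -36.06
(6) = -64.27
(7) = 122.74
(8) = -138.49
(9) = -45.02
(10) = -73.74
(11) = 0.58
(12) = -6.67
(13) = -89.75
(14) = -114.05
(15) = -0.10
(16) = 2.40
(17) = -10145.43
(18) = -2572.51
(19) = 1388.07
(20) = -685.39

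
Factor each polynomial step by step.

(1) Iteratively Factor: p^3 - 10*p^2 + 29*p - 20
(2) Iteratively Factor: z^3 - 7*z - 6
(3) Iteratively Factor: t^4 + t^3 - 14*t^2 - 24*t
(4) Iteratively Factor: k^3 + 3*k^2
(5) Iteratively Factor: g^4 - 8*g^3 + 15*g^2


(1) = (p - 4)*(p^2 - 6*p + 5) = (p - 5)*(p - 4)*(p - 1)
(2) = (z + 2)*(z^2 - 2*z - 3) = (z + 1)*(z + 2)*(z - 3)
(3) = (t + 2)*(t^3 - t^2 - 12*t) = t*(t + 2)*(t^2 - t - 12) = t*(t + 2)*(t + 3)*(t - 4)
(4) = (k)*(k^2 + 3*k) = k^2*(k + 3)
(5) = (g - 3)*(g^3 - 5*g^2) = g*(g - 3)*(g^2 - 5*g) = g*(g - 5)*(g - 3)*(g)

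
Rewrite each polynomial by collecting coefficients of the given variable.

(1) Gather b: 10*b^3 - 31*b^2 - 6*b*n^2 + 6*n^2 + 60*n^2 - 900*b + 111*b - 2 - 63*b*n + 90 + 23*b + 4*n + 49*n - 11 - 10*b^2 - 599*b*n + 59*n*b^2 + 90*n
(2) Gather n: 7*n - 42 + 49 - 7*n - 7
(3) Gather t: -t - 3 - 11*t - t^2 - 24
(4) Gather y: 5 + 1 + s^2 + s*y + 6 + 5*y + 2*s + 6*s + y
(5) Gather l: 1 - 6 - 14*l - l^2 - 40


(1) = 10*b^3 + b^2*(59*n - 41) + b*(-6*n^2 - 662*n - 766) + 66*n^2 + 143*n + 77
(2) = 0
(3) = -t^2 - 12*t - 27
(4) = s^2 + 8*s + y*(s + 6) + 12
(5) = -l^2 - 14*l - 45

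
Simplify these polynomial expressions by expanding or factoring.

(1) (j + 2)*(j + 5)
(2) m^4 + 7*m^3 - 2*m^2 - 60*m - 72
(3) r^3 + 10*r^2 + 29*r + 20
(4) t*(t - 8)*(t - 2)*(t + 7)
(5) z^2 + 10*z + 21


(1) = j^2 + 7*j + 10
(2) = (m - 3)*(m + 2)^2*(m + 6)
(3) = (r + 1)*(r + 4)*(r + 5)
(4) = t^4 - 3*t^3 - 54*t^2 + 112*t
(5) = (z + 3)*(z + 7)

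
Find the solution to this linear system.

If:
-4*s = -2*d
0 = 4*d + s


Then:
d = 0
s = 0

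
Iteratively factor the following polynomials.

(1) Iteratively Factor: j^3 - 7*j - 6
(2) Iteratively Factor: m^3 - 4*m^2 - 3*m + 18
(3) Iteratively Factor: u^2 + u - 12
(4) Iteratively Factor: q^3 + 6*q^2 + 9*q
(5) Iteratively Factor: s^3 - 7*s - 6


(1) = (j + 1)*(j^2 - j - 6) = (j - 3)*(j + 1)*(j + 2)
(2) = (m - 3)*(m^2 - m - 6) = (m - 3)^2*(m + 2)
(3) = (u + 4)*(u - 3)
(4) = (q + 3)*(q^2 + 3*q) = q*(q + 3)*(q + 3)
(5) = (s + 2)*(s^2 - 2*s - 3) = (s - 3)*(s + 2)*(s + 1)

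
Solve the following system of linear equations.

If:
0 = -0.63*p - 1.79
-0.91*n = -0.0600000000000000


Then:
n = 0.07
p = -2.84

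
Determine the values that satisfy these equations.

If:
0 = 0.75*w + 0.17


Then:
w = -0.23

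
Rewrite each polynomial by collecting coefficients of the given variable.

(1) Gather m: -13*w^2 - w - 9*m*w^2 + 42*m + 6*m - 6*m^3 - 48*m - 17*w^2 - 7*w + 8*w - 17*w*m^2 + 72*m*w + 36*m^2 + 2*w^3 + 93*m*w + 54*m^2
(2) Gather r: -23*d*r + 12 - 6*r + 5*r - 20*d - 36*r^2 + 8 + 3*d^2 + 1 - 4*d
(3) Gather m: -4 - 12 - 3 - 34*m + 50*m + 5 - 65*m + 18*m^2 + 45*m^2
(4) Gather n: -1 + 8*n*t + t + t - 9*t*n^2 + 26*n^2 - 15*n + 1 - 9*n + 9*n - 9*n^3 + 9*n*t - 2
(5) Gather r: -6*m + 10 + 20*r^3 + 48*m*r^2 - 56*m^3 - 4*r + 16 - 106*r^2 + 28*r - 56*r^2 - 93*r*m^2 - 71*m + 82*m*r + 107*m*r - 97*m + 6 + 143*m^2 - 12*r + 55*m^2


(1) = -6*m^3 + m^2*(90 - 17*w) + m*(-9*w^2 + 165*w) + 2*w^3 - 30*w^2
(2) = 3*d^2 - 24*d - 36*r^2 + r*(-23*d - 1) + 21
(3) = 63*m^2 - 49*m - 14
(4) = -9*n^3 + n^2*(26 - 9*t) + n*(17*t - 15) + 2*t - 2
(5) = -56*m^3 + 198*m^2 - 174*m + 20*r^3 + r^2*(48*m - 162) + r*(-93*m^2 + 189*m + 12) + 32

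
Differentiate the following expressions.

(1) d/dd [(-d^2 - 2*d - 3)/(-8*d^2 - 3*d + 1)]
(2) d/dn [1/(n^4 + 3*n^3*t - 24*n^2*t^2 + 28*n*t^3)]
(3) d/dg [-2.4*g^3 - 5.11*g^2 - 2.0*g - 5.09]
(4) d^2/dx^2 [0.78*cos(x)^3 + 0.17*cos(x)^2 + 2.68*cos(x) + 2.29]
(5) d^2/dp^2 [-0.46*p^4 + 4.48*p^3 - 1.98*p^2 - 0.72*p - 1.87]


(1) = (-13*d^2 - 50*d - 11)/(64*d^4 + 48*d^3 - 7*d^2 - 6*d + 1)
(2) = (-4*n^3 - 9*n^2*t + 48*n*t^2 - 28*t^3)/(n^2*(n^3 + 3*n^2*t - 24*n*t^2 + 28*t^3)^2)
(3) = -7.2*g^2 - 10.22*g - 2.0
(4) = -3.265*cos(x) - 0.34*cos(2*x) - 1.755*cos(3*x)
(5) = -5.52*p^2 + 26.88*p - 3.96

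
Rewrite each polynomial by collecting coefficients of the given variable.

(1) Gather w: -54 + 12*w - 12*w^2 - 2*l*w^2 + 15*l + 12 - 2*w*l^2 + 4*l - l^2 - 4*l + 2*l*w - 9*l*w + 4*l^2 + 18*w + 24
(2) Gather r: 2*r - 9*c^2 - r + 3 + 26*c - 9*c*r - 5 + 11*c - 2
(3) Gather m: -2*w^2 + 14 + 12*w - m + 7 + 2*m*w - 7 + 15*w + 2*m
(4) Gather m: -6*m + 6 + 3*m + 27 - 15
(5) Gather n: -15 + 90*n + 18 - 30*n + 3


(1) = 3*l^2 + 15*l + w^2*(-2*l - 12) + w*(-2*l^2 - 7*l + 30) - 18
(2) = -9*c^2 + 37*c + r*(1 - 9*c) - 4
(3) = m*(2*w + 1) - 2*w^2 + 27*w + 14
(4) = 18 - 3*m
(5) = 60*n + 6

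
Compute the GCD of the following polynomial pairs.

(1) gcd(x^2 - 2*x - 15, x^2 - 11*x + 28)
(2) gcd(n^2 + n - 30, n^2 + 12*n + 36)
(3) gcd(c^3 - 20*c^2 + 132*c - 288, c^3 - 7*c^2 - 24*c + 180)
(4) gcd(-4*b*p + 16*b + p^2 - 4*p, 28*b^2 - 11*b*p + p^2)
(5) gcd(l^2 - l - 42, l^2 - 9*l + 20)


(1) = gcd((x - 5)*(x + 3), (x - 7)*(x - 4)) = 1
(2) = gcd((n - 5)*(n + 6), (n + 6)^2) = n + 6
(3) = gcd((c - 8)*(c - 6)^2, (c - 6)^2*(c + 5)) = c^2 - 12*c + 36
(4) = gcd((-4*b + p)*(p - 4), (-7*b + p)*(-4*b + p)) = -4*b + p
(5) = gcd((l - 7)*(l + 6), (l - 5)*(l - 4)) = 1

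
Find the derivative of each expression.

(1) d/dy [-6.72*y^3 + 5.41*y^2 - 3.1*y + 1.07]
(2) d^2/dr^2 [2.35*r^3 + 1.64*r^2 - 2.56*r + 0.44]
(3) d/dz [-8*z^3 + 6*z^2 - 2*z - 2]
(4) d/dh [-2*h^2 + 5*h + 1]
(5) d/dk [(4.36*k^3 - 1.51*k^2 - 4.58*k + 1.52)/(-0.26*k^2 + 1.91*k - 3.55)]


(1) = -20.16*y^2 + 10.82*y - 3.1
(2) = 14.1*r + 3.28
(3) = -24*z^2 + 12*z - 2
(4) = 5 - 4*h
(5) = (-1.1336*k^4 + 16.6552*k^3 - 50.5089*k^2 + 11.5114*k + 13.3558)/(0.0676*k^4 - 0.9932*k^3 + 5.4941*k^2 - 13.561*k + 12.6025)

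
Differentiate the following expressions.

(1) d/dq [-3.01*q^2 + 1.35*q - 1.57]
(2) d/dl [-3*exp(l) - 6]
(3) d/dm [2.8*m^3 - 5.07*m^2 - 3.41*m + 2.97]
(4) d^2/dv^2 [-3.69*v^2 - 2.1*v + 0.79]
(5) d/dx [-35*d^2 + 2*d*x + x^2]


(1) = 1.35 - 6.02*q
(2) = -3*exp(l)
(3) = 8.4*m^2 - 10.14*m - 3.41
(4) = -7.38000000000000
(5) = 2*d + 2*x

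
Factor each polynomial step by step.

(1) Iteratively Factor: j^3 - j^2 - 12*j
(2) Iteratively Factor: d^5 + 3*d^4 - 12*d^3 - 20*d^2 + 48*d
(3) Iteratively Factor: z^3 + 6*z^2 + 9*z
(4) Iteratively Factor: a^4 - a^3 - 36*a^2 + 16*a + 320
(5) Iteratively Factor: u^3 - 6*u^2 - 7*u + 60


(1) = (j + 3)*(j^2 - 4*j) = j*(j + 3)*(j - 4)
(2) = (d)*(d^4 + 3*d^3 - 12*d^2 - 20*d + 48) = d*(d - 2)*(d^3 + 5*d^2 - 2*d - 24) = d*(d - 2)*(d + 3)*(d^2 + 2*d - 8) = d*(d - 2)^2*(d + 3)*(d + 4)
(3) = (z + 3)*(z^2 + 3*z) = (z + 3)^2*(z)
(4) = (a + 4)*(a^3 - 5*a^2 - 16*a + 80) = (a - 5)*(a + 4)*(a^2 - 16) = (a - 5)*(a + 4)^2*(a - 4)
(5) = (u - 4)*(u^2 - 2*u - 15) = (u - 4)*(u + 3)*(u - 5)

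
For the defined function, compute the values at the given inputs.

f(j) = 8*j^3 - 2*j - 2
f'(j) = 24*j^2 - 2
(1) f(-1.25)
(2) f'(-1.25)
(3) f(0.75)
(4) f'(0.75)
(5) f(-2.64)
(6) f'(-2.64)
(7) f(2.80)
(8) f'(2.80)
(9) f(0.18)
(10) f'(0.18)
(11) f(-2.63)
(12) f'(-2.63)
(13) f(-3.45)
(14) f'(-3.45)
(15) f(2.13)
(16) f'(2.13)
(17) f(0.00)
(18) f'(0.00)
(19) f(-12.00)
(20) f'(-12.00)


(1) = -15.12
(2) = 35.50
(3) = -0.12
(4) = 11.50
(5) = -143.92
(6) = 165.27
(7) = 168.02
(8) = 186.16
(9) = -2.31
(10) = -1.22
(11) = -142.27
(12) = 164.01
(13) = -323.61
(14) = 283.66
(15) = 71.05
(16) = 106.89
(17) = -2.00
(18) = -2.00
(19) = -13802.00
(20) = 3454.00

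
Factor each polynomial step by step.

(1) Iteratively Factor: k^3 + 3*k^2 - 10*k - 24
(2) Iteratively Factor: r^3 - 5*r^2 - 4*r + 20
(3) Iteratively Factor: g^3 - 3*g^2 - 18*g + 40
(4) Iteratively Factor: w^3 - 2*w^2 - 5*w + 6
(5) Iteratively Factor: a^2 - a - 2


(1) = (k + 4)*(k^2 - k - 6) = (k + 2)*(k + 4)*(k - 3)
(2) = (r - 2)*(r^2 - 3*r - 10) = (r - 2)*(r + 2)*(r - 5)
(3) = (g - 5)*(g^2 + 2*g - 8) = (g - 5)*(g + 4)*(g - 2)
(4) = (w + 2)*(w^2 - 4*w + 3) = (w - 1)*(w + 2)*(w - 3)
(5) = (a + 1)*(a - 2)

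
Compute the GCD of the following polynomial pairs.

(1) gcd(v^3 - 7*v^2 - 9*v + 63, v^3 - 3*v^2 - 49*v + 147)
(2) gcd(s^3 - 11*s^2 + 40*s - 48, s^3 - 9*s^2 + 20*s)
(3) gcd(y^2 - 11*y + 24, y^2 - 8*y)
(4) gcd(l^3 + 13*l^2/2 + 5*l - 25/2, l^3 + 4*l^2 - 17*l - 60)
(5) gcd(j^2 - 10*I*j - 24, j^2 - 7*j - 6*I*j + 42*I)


(1) = v^2 - 10*v + 21
(2) = s - 4
(3) = y - 8
(4) = l + 5
(5) = gcd((j - 6*I)*(j - 4*I), (j - 7)*(j - 6*I)) = j - 6*I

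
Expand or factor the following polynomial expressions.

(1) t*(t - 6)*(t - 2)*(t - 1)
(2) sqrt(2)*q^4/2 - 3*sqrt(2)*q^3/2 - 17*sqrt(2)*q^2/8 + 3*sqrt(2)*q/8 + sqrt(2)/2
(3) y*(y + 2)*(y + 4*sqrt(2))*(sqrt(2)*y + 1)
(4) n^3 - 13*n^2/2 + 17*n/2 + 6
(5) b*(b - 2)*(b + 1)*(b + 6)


(1) = t^4 - 9*t^3 + 20*t^2 - 12*t
(2) = (q - 4)*(q - 1/2)*(q + 1/2)*(sqrt(2)*q/2 + sqrt(2)/2)
(3) = sqrt(2)*y^4 + 2*sqrt(2)*y^3 + 9*y^3 + 4*sqrt(2)*y^2 + 18*y^2 + 8*sqrt(2)*y
(4) = (n - 4)*(n - 3)*(n + 1/2)
(5) = b^4 + 5*b^3 - 8*b^2 - 12*b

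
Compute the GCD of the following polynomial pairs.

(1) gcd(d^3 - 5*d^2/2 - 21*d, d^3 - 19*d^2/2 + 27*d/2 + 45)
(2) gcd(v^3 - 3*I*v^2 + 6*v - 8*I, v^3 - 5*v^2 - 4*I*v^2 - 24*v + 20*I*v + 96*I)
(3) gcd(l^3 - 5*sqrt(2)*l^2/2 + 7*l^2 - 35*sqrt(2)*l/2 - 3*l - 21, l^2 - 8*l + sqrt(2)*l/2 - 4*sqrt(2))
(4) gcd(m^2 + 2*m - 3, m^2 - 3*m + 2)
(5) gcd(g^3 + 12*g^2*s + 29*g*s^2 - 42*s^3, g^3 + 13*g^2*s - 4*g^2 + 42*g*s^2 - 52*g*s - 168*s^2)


(1) = gcd(d*(d - 6)*(d + 7/2), (d - 6)*(d - 5)*(d + 3/2)) = d - 6
(2) = gcd((v - 4*I)*(v - I)*(v + 2*I), (v - 8)*(v + 3)*(v - 4*I)) = v - 4*I
(3) = gcd((l + 7)*(l - 3*sqrt(2))*(l + sqrt(2)/2), (l - 8)*(l + sqrt(2)/2)) = l + sqrt(2)/2
(4) = m - 1
(5) = gcd((g - s)*(g + 6*s)*(g + 7*s), (g - 4)*(g + 6*s)*(g + 7*s)) = g^2 + 13*g*s + 42*s^2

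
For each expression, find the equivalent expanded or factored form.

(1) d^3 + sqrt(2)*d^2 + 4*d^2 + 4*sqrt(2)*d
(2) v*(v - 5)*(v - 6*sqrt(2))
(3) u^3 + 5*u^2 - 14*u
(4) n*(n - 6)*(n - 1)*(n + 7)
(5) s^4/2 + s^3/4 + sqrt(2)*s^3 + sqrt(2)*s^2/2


(1) = d*(d + 4)*(d + sqrt(2))
(2) = v^3 - 6*sqrt(2)*v^2 - 5*v^2 + 30*sqrt(2)*v
(3) = u*(u - 2)*(u + 7)
(4) = n^4 - 43*n^2 + 42*n
(5) = s^2*(s/2 + sqrt(2))*(s + 1/2)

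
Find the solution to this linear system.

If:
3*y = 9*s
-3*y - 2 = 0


Then:
s = -2/9
y = -2/3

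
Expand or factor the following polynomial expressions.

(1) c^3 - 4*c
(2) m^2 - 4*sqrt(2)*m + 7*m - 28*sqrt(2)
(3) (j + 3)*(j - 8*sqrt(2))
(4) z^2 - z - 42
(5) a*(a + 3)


(1) = c*(c - 2)*(c + 2)
(2) = (m + 7)*(m - 4*sqrt(2))
(3) = j^2 - 8*sqrt(2)*j + 3*j - 24*sqrt(2)
(4) = (z - 7)*(z + 6)
(5) = a^2 + 3*a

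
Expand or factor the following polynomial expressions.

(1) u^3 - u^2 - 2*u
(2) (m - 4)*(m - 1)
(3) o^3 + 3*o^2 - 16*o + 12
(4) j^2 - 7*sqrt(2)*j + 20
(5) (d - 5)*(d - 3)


(1) = u*(u - 2)*(u + 1)
(2) = m^2 - 5*m + 4
(3) = (o - 2)*(o - 1)*(o + 6)
(4) = (j - 5*sqrt(2))*(j - 2*sqrt(2))
(5) = d^2 - 8*d + 15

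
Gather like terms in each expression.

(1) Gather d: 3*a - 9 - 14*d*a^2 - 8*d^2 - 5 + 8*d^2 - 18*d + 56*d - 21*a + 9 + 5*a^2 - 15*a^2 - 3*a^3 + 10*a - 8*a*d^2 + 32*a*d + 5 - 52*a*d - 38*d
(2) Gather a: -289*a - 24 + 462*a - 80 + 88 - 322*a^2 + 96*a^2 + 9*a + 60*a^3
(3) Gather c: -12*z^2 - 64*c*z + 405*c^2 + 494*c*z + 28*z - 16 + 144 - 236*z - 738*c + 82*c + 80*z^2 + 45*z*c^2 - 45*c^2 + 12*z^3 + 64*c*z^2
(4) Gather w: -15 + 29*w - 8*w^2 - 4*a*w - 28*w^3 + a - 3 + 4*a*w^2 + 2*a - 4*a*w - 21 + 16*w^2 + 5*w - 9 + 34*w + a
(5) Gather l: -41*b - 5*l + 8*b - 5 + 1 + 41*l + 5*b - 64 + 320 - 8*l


(1) = -3*a^3 - 10*a^2 - 8*a*d^2 - 8*a + d*(-14*a^2 - 20*a)
(2) = 60*a^3 - 226*a^2 + 182*a - 16
(3) = c^2*(45*z + 360) + c*(64*z^2 + 430*z - 656) + 12*z^3 + 68*z^2 - 208*z + 128
(4) = 4*a - 28*w^3 + w^2*(4*a + 8) + w*(68 - 8*a) - 48
(5) = -28*b + 28*l + 252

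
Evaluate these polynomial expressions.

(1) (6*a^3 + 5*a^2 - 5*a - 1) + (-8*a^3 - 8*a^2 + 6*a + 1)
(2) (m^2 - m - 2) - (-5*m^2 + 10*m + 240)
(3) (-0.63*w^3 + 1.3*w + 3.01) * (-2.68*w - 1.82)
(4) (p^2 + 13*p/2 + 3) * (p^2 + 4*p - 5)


(1) = -2*a^3 - 3*a^2 + a
(2) = 6*m^2 - 11*m - 242
(3) = 1.6884*w^4 + 1.1466*w^3 - 3.484*w^2 - 10.4328*w - 5.4782
(4) = p^4 + 21*p^3/2 + 24*p^2 - 41*p/2 - 15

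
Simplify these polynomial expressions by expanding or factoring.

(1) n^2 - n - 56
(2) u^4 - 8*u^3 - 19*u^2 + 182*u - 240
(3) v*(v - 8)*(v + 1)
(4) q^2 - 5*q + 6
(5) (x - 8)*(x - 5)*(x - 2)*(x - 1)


(1) = (n - 8)*(n + 7)
(2) = (u - 8)*(u - 3)*(u - 2)*(u + 5)
(3) = v^3 - 7*v^2 - 8*v
(4) = (q - 3)*(q - 2)
(5) = x^4 - 16*x^3 + 81*x^2 - 146*x + 80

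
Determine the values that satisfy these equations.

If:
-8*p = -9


Then:
p = 9/8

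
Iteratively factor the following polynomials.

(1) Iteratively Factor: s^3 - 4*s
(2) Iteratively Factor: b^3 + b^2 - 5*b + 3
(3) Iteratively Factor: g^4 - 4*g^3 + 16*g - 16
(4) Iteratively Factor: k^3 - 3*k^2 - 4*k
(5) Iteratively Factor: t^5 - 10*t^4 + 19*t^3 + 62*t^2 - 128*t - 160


(1) = (s + 2)*(s^2 - 2*s) = (s - 2)*(s + 2)*(s)
(2) = (b - 1)*(b^2 + 2*b - 3) = (b - 1)*(b + 3)*(b - 1)
(3) = (g - 2)*(g^3 - 2*g^2 - 4*g + 8) = (g - 2)^2*(g^2 - 4) = (g - 2)^2*(g + 2)*(g - 2)
(4) = (k - 4)*(k^2 + k) = (k - 4)*(k + 1)*(k)
(5) = (t + 2)*(t^4 - 12*t^3 + 43*t^2 - 24*t - 80) = (t - 4)*(t + 2)*(t^3 - 8*t^2 + 11*t + 20) = (t - 5)*(t - 4)*(t + 2)*(t^2 - 3*t - 4) = (t - 5)*(t - 4)^2*(t + 2)*(t + 1)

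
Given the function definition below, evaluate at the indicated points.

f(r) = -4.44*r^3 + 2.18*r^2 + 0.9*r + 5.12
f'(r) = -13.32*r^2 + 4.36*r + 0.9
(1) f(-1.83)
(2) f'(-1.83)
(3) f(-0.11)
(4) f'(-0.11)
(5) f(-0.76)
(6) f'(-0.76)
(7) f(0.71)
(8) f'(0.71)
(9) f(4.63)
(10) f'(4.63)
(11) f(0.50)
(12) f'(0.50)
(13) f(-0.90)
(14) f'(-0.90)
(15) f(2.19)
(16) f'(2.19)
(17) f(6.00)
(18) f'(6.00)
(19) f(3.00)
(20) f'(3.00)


(1) = 37.98
(2) = -51.69
(3) = 5.05
(4) = 0.26
(5) = 7.64
(6) = -10.11
(7) = 5.27
(8) = -2.72
(9) = -384.66
(10) = -264.45
(11) = 5.56
(12) = -0.25
(13) = 9.31
(14) = -13.81
(15) = -29.09
(16) = -53.44
(17) = -870.04
(18) = -452.46
(19) = -92.44
(20) = -105.90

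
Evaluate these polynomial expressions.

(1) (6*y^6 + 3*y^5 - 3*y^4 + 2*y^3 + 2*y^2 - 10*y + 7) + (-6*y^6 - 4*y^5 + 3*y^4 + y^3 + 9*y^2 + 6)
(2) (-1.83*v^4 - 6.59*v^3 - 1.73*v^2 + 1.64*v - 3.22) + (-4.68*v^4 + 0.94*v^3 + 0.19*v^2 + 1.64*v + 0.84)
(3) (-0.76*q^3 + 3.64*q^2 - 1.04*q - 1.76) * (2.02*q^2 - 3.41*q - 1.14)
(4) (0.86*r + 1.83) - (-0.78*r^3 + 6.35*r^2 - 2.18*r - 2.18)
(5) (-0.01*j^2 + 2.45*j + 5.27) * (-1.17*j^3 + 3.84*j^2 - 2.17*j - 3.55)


(1) = -y^5 + 3*y^3 + 11*y^2 - 10*y + 13
(2) = -6.51*v^4 - 5.65*v^3 - 1.54*v^2 + 3.28*v - 2.38
(3) = -1.5352*q^5 + 9.9444*q^4 - 13.6468*q^3 - 4.1584*q^2 + 7.1872*q + 2.0064
(4) = 0.78*r^3 - 6.35*r^2 + 3.04*r + 4.01
(5) = 0.0117*j^5 - 2.9049*j^4 + 3.2638*j^3 + 14.9558*j^2 - 20.1334*j - 18.7085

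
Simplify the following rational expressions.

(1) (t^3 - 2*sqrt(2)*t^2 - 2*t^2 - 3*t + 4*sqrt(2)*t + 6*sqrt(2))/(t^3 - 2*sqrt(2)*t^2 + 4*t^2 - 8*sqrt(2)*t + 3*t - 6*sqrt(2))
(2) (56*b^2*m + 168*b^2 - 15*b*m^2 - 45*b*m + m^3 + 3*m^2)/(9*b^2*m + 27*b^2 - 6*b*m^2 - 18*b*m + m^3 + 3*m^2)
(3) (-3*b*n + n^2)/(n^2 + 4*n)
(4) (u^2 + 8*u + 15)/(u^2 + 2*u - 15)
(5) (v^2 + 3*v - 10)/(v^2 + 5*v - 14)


(1) = (t - 3)/(t + 3)
(2) = (56*b^2 - 15*b*m + m^2)/(9*b^2 - 6*b*m + m^2)
(3) = (-3*b + n)/(n + 4)
(4) = (u + 3)/(u - 3)
(5) = (v + 5)/(v + 7)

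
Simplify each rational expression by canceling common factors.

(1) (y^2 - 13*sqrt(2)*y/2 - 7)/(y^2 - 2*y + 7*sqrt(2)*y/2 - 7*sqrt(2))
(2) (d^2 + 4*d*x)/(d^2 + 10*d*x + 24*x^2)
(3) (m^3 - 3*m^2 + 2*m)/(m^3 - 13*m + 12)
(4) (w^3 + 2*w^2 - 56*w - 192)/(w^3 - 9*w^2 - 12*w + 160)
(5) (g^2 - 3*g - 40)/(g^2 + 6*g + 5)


(1) = (4*y^2 - 26*sqrt(2)*y - 28)/(4*y^2 + y*(-8 + 14*sqrt(2)) - 28*sqrt(2))
(2) = d/(d + 6*x)
(3) = (m^2 - 2*m)/(m^2 + m - 12)
(4) = (w + 6)/(w - 5)
(5) = (g - 8)/(g + 1)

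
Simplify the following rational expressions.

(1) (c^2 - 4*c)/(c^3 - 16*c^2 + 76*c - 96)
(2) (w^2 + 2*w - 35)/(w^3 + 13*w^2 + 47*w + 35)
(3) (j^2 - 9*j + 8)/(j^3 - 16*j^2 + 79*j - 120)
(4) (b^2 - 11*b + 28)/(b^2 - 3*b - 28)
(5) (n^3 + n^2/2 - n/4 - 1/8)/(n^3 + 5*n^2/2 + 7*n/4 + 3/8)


(1) = (c^2 - 4*c)/(c^3 - 16*c^2 + 76*c - 96)
(2) = (w - 5)/(w^2 + 6*w + 5)
(3) = (j - 1)/(j^2 - 8*j + 15)
(4) = (b - 4)/(b + 4)
(5) = (2*n - 1)/(2*n + 3)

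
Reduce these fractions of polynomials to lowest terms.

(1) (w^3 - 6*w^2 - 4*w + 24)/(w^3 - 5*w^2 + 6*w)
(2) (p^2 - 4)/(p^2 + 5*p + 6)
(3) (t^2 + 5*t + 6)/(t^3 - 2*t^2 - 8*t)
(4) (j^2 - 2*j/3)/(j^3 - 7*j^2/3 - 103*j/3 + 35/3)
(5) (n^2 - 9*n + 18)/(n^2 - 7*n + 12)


(1) = (w^2 - 4*w - 12)/(w^2 - 3*w)
(2) = (p - 2)/(p + 3)
(3) = (t + 3)/(t^2 - 4*t)
(4) = (3*j^2 - 2*j)/(3*j^3 - 7*j^2 - 103*j + 35)
(5) = (n - 6)/(n - 4)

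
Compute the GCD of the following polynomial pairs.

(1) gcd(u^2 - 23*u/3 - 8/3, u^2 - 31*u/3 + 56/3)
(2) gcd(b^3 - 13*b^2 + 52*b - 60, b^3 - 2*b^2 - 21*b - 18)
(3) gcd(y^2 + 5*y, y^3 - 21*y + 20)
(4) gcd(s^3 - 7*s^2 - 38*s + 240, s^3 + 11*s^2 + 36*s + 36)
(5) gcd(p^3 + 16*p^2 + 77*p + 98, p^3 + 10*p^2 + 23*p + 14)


(1) = gcd((u - 8)*(u + 1/3), (u - 8)*(u - 7/3)) = u - 8
(2) = b - 6
(3) = y + 5
(4) = gcd((s - 8)*(s - 5)*(s + 6), (s + 2)*(s + 3)*(s + 6)) = s + 6
(5) = p^2 + 9*p + 14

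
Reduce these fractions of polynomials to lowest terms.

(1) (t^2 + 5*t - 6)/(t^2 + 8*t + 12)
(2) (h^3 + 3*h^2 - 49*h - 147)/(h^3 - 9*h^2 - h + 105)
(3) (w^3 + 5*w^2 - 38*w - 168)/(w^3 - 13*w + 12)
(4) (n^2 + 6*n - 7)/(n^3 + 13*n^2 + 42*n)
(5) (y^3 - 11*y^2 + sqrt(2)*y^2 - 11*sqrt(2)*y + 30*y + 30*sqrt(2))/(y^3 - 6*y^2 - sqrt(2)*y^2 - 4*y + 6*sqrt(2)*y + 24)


(1) = (t - 1)/(t + 2)
(2) = (h + 7)/(h - 5)
(3) = (w^2 + w - 42)/(w^2 - 4*w + 3)
(4) = (n - 1)/(n^2 + 6*n)
(5) = (y - 5)/(y - 2*sqrt(2))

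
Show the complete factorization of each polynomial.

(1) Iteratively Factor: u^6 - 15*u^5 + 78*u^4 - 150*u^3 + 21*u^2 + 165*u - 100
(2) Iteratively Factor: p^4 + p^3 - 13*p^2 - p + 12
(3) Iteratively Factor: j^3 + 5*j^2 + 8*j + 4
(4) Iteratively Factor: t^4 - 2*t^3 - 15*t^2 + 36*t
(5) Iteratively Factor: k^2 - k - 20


(1) = (u - 1)*(u^5 - 14*u^4 + 64*u^3 - 86*u^2 - 65*u + 100) = (u - 1)*(u + 1)*(u^4 - 15*u^3 + 79*u^2 - 165*u + 100) = (u - 5)*(u - 1)*(u + 1)*(u^3 - 10*u^2 + 29*u - 20) = (u - 5)^2*(u - 1)*(u + 1)*(u^2 - 5*u + 4) = (u - 5)^2*(u - 4)*(u - 1)*(u + 1)*(u - 1)
(2) = (p - 3)*(p^3 + 4*p^2 - p - 4) = (p - 3)*(p + 4)*(p^2 - 1) = (p - 3)*(p + 1)*(p + 4)*(p - 1)
(3) = (j + 2)*(j^2 + 3*j + 2) = (j + 2)^2*(j + 1)
(4) = (t + 4)*(t^3 - 6*t^2 + 9*t) = (t - 3)*(t + 4)*(t^2 - 3*t) = t*(t - 3)*(t + 4)*(t - 3)
(5) = (k - 5)*(k + 4)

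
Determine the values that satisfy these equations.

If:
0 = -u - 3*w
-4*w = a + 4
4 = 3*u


Then:
a = -20/9
u = 4/3
w = -4/9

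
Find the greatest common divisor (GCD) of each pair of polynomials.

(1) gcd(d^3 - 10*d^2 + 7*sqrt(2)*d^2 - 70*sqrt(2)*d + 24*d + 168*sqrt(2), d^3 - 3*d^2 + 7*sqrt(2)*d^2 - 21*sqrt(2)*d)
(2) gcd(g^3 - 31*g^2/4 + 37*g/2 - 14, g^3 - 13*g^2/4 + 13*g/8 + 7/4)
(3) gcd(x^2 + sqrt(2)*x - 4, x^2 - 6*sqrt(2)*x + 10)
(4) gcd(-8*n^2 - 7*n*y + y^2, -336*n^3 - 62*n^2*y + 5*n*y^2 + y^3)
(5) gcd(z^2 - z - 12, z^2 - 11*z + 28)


(1) = d + 7*sqrt(2)
(2) = gcd((g - 4)*(g - 2)*(g - 7/4), (g - 2)*(g - 7/4)*(g + 1/2)) = g^2 - 15*g/4 + 7/2
(3) = gcd((x - sqrt(2))*(x + 2*sqrt(2)), (x - 5*sqrt(2))*(x - sqrt(2))) = x - sqrt(2)
(4) = -8*n + y
(5) = gcd((z - 4)*(z + 3), (z - 7)*(z - 4)) = z - 4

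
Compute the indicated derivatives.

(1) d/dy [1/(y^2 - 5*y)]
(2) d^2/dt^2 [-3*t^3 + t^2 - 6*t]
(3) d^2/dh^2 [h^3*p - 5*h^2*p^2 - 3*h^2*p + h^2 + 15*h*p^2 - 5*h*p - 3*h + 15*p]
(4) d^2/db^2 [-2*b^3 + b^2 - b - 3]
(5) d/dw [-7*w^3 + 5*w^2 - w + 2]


(1) = (5 - 2*y)/(y^2*(y - 5)^2)
(2) = 2 - 18*t
(3) = 6*h*p - 10*p^2 - 6*p + 2
(4) = 2 - 12*b
(5) = -21*w^2 + 10*w - 1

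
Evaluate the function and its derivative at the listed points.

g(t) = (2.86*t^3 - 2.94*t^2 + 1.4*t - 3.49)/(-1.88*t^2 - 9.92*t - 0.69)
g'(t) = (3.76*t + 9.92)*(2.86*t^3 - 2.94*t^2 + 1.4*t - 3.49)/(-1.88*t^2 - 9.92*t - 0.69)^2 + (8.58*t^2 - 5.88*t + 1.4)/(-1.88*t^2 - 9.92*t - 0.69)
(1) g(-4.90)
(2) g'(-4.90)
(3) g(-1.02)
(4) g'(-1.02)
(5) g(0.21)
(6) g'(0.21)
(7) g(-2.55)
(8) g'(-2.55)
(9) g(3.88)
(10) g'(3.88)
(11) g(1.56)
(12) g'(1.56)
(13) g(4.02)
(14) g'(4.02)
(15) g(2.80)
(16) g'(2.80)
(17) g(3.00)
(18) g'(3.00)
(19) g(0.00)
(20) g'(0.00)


(1) = -150.19
(2) = 544.57
(3) = -1.47
(4) = 0.98
(5) = 1.16
(6) = -4.52
(7) = -5.94
(8) = 5.67
(9) = -1.85
(10) = -0.93
(11) = -0.12
(12) = -0.54
(13) = -1.98
(14) = -0.94
(15) = -0.93
(16) = -0.77
(17) = -1.09
(18) = -0.80
(19) = 5.06
(20) = -74.75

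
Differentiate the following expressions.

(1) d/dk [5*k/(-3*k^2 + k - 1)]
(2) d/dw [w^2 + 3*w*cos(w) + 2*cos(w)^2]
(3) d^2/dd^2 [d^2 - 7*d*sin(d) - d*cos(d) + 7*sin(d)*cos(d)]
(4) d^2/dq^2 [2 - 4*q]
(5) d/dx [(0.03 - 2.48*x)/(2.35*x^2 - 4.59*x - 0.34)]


(1) = 5*(3*k^2 - 1)/(9*k^4 - 6*k^3 + 7*k^2 - 2*k + 1)
(2) = -3*w*sin(w) + 2*w - 2*sin(2*w) + 3*cos(w)
(3) = 7*d*sin(d) + d*cos(d) + 2*sin(d) - 14*sin(2*d) - 14*cos(d) + 2
(4) = 0
(5) = (5.828*x^2 - 0.141*x + 0.9809)/(5.5225*x^4 - 21.573*x^3 + 19.4701*x^2 + 3.1212*x + 0.1156)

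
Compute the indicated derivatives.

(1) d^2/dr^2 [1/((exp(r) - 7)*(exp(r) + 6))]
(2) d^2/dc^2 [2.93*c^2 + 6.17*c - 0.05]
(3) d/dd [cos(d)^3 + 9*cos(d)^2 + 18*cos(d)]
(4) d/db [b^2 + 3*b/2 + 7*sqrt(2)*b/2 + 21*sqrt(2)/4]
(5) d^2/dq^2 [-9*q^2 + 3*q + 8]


(1) = (4*exp(3*r) - 3*exp(2*r) + 169*exp(r) - 42)*exp(r)/(exp(6*r) - 3*exp(5*r) - 123*exp(4*r) + 251*exp(3*r) + 5166*exp(2*r) - 5292*exp(r) - 74088)
(2) = 5.86000000000000
(3) = 3*(sin(d)^2 - 6*cos(d) - 7)*sin(d)
(4) = 2*b + 3/2 + 7*sqrt(2)/2
(5) = -18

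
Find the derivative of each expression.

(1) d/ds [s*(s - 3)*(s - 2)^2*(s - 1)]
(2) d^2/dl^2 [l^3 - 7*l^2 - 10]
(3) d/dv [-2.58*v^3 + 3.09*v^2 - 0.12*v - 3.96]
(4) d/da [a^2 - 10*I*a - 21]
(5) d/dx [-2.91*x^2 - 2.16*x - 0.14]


(1) = 5*s^4 - 32*s^3 + 69*s^2 - 56*s + 12
(2) = 6*l - 14
(3) = -7.74*v^2 + 6.18*v - 0.12
(4) = 2*a - 10*I
(5) = -5.82*x - 2.16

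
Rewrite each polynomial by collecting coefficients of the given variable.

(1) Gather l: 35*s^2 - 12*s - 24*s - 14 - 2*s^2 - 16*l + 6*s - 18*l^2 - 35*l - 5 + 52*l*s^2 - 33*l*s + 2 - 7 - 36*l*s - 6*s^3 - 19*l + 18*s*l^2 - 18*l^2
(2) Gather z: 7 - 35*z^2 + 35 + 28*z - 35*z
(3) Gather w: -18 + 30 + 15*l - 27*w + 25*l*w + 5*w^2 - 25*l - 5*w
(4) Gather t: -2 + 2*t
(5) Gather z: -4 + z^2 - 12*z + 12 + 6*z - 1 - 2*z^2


(1) = l^2*(18*s - 36) + l*(52*s^2 - 69*s - 70) - 6*s^3 + 33*s^2 - 30*s - 24
(2) = -35*z^2 - 7*z + 42
(3) = -10*l + 5*w^2 + w*(25*l - 32) + 12
(4) = 2*t - 2
(5) = -z^2 - 6*z + 7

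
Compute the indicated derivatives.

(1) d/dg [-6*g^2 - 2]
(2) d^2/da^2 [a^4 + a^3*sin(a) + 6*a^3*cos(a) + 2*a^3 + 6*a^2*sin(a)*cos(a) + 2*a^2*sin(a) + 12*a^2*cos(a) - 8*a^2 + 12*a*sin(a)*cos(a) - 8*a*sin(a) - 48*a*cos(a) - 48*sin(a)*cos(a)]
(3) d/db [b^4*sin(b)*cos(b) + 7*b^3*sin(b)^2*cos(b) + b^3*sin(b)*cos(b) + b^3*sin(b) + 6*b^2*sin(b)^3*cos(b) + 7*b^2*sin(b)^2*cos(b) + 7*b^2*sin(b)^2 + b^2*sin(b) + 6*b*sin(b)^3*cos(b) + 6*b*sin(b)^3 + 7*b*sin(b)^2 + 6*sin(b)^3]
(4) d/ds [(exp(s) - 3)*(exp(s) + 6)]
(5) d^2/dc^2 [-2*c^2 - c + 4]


(1) = -12*g
(2) = -a^3*sin(a) - 6*a^3*cos(a) - 38*a^2*sin(a) - 12*a^2*sin(2*a) - 6*a^2*cos(a) + 12*a^2 - 34*a*sin(a) + 92*a*cos(a) + 24*sqrt(2)*a*cos(2*a + pi/4) + 12*a + 100*sin(a) + 102*sin(2*a) + 8*cos(a) + 24*cos(2*a) - 16
(3) = -2*b^4*sin(b)^2 + b^4 - 21*b^3*sin(b)^3 - 2*b^3*sin(b)^2 + 4*b^3*sin(b)*cos(b) + 14*b^3*sin(b) + b^3*cos(b) + b^3 - 24*b^2*sin(b)^4 + 21*sqrt(2)*b^2*sin(b)^2*cos(b + pi/4) + 18*b^2*sin(b)^2 + 17*b^2*sin(b)*cos(b) + 17*b^2*sin(b) + b^2*cos(b) - 24*b*sin(b)^4 + 12*b*sin(b)^3*cos(b) + 32*b*sin(b)^2*cos(b) + 32*b*sin(b)^2 + 14*b*sin(b)*cos(b) + 2*b*sin(b) + 6*sin(b)^3*cos(b) + 6*sin(b)^3 + 18*sin(b)^2*cos(b) + 7*sin(b)^2
(4) = (2*exp(s) + 3)*exp(s)
(5) = -4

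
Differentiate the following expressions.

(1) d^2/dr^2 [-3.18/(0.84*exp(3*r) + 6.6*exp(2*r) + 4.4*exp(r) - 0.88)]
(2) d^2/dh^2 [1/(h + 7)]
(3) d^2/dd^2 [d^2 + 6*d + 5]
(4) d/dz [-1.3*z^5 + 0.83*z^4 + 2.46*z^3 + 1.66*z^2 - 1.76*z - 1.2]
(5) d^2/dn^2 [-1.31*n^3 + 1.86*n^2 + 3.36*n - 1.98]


(1) = (-3.18*(2.52*exp(2*r) + 13.2*exp(r) + 4.4)*(5.04*exp(2*r) + 26.4*exp(r) + 8.8)*exp(r) + (24.0408*exp(2*r) + 83.952*exp(r) + 13.992)*(0.84*exp(3*r) + 6.6*exp(2*r) + 4.4*exp(r) - 0.88))*exp(r)/(0.84*exp(3*r) + 6.6*exp(2*r) + 4.4*exp(r) - 0.88)^3
(2) = 2/(h + 7)^3
(3) = 2
(4) = -6.5*z^4 + 3.32*z^3 + 7.38*z^2 + 3.32*z - 1.76
(5) = 3.72 - 7.86*n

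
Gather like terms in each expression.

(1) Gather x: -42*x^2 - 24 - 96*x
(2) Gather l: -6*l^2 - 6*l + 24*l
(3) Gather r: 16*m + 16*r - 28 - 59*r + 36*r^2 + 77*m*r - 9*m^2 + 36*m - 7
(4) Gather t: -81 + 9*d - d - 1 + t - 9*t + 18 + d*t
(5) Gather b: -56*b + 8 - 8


(1) = -42*x^2 - 96*x - 24
(2) = -6*l^2 + 18*l
(3) = -9*m^2 + 52*m + 36*r^2 + r*(77*m - 43) - 35
(4) = 8*d + t*(d - 8) - 64
(5) = -56*b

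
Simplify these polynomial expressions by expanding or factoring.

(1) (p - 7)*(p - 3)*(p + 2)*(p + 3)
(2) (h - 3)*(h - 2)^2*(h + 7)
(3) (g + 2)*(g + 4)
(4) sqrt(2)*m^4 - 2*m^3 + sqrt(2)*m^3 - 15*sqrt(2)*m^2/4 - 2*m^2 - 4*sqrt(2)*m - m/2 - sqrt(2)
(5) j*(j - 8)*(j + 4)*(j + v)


(1) = p^4 - 5*p^3 - 23*p^2 + 45*p + 126
(2) = h^4 - 33*h^2 + 100*h - 84
(3) = g^2 + 6*g + 8
(4) = (m + 1/2)*(m - 2*sqrt(2))*(m + sqrt(2))*(sqrt(2)*m + sqrt(2)/2)
(5) = j^4 + j^3*v - 4*j^3 - 4*j^2*v - 32*j^2 - 32*j*v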